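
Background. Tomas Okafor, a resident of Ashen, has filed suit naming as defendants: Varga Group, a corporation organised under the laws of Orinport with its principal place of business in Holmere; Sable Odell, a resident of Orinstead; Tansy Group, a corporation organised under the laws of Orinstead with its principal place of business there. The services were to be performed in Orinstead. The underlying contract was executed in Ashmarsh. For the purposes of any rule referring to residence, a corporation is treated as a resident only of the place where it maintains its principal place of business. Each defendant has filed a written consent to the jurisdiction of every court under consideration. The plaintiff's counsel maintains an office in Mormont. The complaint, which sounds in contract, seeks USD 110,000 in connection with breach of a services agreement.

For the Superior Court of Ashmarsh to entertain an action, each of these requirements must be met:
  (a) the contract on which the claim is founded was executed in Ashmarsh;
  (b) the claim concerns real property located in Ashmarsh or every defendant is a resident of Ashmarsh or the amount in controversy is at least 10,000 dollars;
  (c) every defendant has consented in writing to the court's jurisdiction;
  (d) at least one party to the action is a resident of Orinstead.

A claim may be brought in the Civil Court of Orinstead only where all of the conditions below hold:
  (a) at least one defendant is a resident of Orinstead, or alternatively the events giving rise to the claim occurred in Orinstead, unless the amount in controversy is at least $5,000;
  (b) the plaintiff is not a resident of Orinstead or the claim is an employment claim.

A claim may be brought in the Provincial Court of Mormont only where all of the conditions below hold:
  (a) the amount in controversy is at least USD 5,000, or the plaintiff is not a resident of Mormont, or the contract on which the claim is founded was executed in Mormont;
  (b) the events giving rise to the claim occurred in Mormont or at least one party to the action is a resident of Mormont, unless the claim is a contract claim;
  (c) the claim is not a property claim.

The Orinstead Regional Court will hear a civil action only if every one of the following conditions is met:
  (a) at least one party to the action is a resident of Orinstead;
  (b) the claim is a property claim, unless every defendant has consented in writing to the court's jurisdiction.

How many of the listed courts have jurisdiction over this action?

The Superior Court of Ashmarsh:
  (a) The contract was executed in Ashmarsh. Satisfied.
  (b) The amount in controversy is USD 110,000, which meets the USD 10,000 floor, which satisfies one of the alternatives. Condition met.
  (c) Every defendant has filed written consent. Met.
  (d) Sable Odell resides in Orinstead. Condition met.
  → Every requirement is satisfied — jurisdiction.
The Civil Court of Orinstead:
  (a) Sable Odell resides in Orinstead — that alternative is enough. Satisfied.
  (b) The plaintiff resides in Ashen, which is not Orinstead, which satisfies one of the alternatives. Condition met.
  → All conditions met; jurisdiction exists.
The Provincial Court of Mormont:
  (a) The amount in controversy is USD 110,000, which meets the 5,000 dollars floor, so this disjunct is met. Condition met.
  (b) The operative events occurred in Orinstead, not Mormont; no party resides in Mormont — none of the alternatives is met. However, the claim is a contract claim, so the 'unless' proviso supplies this condition. Satisfied.
  (c) The claim is a contract claim, not a property claim. Met.
  → All conditions met; jurisdiction exists.
The Orinstead Regional Court:
  (a) Sable Odell resides in Orinstead. Met.
  (b) The claim is a contract claim, not a property claim. But every defendant has filed written consent, and the 'unless' clause therefore excuses the requirement. Condition met.
  → Every requirement is satisfied — jurisdiction.
Courts with jurisdiction: the Superior Court of Ashmarsh, the Civil Court of Orinstead, the Provincial Court of Mormont, the Orinstead Regional Court — 4 in total.

4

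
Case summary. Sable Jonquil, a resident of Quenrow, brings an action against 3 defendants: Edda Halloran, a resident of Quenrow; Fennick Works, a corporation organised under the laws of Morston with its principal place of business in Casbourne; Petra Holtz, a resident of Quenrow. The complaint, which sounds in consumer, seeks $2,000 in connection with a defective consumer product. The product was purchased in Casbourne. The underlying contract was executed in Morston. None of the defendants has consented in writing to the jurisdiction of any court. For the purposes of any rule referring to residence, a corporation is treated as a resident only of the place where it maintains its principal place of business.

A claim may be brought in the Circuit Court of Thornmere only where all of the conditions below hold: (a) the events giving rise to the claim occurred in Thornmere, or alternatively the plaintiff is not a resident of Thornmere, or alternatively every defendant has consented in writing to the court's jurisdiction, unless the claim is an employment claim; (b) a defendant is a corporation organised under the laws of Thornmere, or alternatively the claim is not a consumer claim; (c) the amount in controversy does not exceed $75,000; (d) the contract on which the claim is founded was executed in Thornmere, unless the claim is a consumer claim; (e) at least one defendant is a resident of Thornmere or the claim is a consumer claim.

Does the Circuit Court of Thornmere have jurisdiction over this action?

No

The Circuit Court of Thornmere:
  (a) The plaintiff resides in Quenrow, which is not Thornmere, so one alternative holds. Satisfied.
  (b) The corporate defendant(s) are organised in Morston, not Thornmere; the claim is a consumer claim — none of the alternatives is met. Not met.
  (c) The amount in controversy is 2,000 dollars, within the USD 75,000 ceiling. Satisfied.
  (d) The contract was executed in Morston, not Thornmere. The proviso rescues it, though: the claim is a consumer claim. Met.
  (e) The claim is a consumer claim, so one alternative holds. Condition met.
  → No jurisdiction.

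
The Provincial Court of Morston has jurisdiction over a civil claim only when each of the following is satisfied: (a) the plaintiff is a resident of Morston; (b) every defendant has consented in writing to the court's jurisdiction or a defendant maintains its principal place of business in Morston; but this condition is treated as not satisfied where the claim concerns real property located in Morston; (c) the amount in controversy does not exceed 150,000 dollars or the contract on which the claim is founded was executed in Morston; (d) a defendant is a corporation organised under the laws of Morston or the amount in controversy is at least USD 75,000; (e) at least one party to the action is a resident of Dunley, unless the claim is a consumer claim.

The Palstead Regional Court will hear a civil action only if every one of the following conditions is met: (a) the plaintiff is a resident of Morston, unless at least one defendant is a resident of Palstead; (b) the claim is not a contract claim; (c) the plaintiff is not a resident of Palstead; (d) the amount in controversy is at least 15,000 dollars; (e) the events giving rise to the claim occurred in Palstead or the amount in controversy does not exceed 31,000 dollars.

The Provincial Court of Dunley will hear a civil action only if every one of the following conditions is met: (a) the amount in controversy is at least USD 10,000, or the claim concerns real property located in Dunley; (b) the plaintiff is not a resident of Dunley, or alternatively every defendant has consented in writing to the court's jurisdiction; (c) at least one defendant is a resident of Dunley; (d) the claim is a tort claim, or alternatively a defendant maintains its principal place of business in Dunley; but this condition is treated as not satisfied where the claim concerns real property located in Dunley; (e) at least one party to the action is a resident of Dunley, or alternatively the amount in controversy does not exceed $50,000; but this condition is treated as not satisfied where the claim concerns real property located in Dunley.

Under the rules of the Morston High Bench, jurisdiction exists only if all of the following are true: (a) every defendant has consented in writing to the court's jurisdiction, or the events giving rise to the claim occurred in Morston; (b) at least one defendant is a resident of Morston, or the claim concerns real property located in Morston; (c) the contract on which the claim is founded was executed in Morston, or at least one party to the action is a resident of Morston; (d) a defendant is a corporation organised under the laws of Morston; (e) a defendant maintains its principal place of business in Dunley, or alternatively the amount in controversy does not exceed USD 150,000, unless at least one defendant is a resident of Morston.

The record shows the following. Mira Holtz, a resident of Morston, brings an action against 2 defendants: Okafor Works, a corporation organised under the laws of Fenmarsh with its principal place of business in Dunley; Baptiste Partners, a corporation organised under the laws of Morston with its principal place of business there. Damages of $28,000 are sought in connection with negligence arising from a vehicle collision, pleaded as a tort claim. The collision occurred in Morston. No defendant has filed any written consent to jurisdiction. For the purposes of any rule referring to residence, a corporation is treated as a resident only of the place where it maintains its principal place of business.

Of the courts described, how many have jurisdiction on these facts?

4

The Provincial Court of Morston:
  (a) The plaintiff resides in Morston. Met.
  (b) Baptiste Partners has its principal place of business in Morston, so one alternative holds. The exception is not triggered, since the claim does not concern real property. Satisfied.
  (c) The amount in controversy is $28,000, within the USD 150,000 ceiling, so one alternative holds. Condition met.
  (d) Baptiste Partners is organised under the laws of Morston, so one alternative holds. Satisfied.
  (e) Okafor Works resides in Dunley. Condition met.
  → The court has jurisdiction.
The Palstead Regional Court:
  (a) The plaintiff resides in Morston. Condition met.
  (b) The claim is a tort claim, not a contract claim. Condition met.
  (c) The plaintiff resides in Morston, which is not Palstead. Condition met.
  (d) The amount in controversy is $28,000, which meets the USD 15,000 floor. Satisfied.
  (e) The amount in controversy is $28,000, within the USD 31,000 ceiling, so this disjunct is met. Met.
  → Every requirement is satisfied — jurisdiction.
The Provincial Court of Dunley:
  (a) The amount in controversy is $28,000, which meets the 10,000 dollars floor, so this disjunct is met. Condition met.
  (b) The plaintiff resides in Morston, which is not Dunley, which satisfies one of the alternatives. Condition met.
  (c) Okafor Works resides in Dunley. Met.
  (d) The claim is a tort claim — that alternative is enough. The carve-out does not apply: the claim does not concern real property. Satisfied.
  (e) Okafor Works resides in Dunley, so one alternative holds. And the carve-out is inapplicable — the claim does not concern real property. Met.
  → All conditions met; jurisdiction exists.
The Morston High Bench:
  (a) The operative events occurred in Morston, so one alternative holds. Met.
  (b) Baptiste Partners resides in Morston, so one alternative holds. Condition met.
  (c) Mira Holtz resides in Morston, which satisfies one of the alternatives. Condition met.
  (d) Baptiste Partners is organised under the laws of Morston. Met.
  (e) Okafor Works has its principal place of business in Dunley, which satisfies one of the alternatives. Condition met.
  → All conditions met; jurisdiction exists.
Courts with jurisdiction: the Provincial Court of Morston, the Palstead Regional Court, the Provincial Court of Dunley, the Morston High Bench — 4 in total.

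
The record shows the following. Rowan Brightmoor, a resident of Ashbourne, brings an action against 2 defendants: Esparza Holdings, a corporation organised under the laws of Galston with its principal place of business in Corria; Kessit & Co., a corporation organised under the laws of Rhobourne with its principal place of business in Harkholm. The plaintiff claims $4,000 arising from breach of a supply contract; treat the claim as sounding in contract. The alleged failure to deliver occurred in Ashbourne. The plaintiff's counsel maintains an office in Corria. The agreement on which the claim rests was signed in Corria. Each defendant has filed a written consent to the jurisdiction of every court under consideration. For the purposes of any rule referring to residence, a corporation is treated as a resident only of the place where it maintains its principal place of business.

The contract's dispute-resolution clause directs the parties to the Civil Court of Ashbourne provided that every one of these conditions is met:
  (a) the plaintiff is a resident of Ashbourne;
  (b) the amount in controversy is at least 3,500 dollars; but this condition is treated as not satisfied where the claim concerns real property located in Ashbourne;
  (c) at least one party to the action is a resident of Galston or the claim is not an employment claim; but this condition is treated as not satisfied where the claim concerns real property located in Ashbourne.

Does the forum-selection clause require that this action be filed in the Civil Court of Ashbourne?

Yes

The Civil Court of Ashbourne:
  (a) The plaintiff resides in Ashbourne. Satisfied.
  (b) The amount in controversy is $4,000, which meets the USD 3,500 floor. The carve-out does not apply: the claim does not concern real property. Met.
  (c) The claim is a contract claim, not an employment claim — that alternative is enough. The exception is not triggered, since the claim does not concern real property. Condition met.
  → The clause applies.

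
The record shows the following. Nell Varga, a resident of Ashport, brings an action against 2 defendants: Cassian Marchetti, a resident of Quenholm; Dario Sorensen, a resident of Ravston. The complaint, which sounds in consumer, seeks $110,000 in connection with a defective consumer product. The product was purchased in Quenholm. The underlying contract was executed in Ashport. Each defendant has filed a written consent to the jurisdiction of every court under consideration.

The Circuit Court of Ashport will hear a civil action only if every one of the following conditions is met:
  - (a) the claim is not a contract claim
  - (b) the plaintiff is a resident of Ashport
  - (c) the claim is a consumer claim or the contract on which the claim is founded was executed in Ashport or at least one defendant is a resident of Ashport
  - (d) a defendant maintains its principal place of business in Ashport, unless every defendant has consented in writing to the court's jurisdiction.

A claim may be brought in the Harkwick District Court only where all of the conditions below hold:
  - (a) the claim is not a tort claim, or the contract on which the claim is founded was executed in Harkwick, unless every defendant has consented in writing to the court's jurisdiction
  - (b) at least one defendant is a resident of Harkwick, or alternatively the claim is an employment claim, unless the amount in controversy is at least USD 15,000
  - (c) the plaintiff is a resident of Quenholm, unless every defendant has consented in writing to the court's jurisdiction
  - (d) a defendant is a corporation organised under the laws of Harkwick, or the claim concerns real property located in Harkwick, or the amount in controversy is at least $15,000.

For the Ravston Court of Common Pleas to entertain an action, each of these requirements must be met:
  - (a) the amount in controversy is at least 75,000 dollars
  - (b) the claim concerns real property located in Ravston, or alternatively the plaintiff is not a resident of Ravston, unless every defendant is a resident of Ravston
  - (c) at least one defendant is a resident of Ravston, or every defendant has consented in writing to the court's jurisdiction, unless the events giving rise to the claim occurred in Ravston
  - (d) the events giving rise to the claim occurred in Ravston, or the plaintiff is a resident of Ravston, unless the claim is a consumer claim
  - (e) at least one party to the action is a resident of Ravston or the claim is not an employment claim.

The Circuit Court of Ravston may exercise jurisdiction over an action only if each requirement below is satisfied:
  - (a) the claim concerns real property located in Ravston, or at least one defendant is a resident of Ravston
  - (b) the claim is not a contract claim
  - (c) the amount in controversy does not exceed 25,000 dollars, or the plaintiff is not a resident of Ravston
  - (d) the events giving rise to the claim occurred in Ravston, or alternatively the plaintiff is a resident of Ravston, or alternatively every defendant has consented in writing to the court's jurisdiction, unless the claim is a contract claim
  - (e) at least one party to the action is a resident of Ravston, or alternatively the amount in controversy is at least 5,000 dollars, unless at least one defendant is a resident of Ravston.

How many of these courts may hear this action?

4

The Circuit Court of Ashport:
  (a) The claim is a consumer claim, not a contract claim. Condition met.
  (b) The plaintiff resides in Ashport. Met.
  (c) The claim is a consumer claim, so this disjunct is met. Condition met.
  (d) No defendant is a corporation. But every defendant has filed written consent, and the 'unless' clause therefore excuses the requirement. Met.
  → Jurisdiction lies.
The Harkwick District Court:
  (a) The claim is a consumer claim, not a tort claim, so one alternative holds. Condition met.
  (b) No defendant resides in Harkwick (they reside in Quenholm, Ravston); the claim is a consumer claim, not an employment claim — none of the alternatives is met. But the amount in controversy is 110,000 dollars, which meets the USD 15,000 floor, and the 'unless' clause therefore excuses the requirement. Satisfied.
  (c) The plaintiff resides in Ashport, not Quenholm. However, every defendant has filed written consent, so the 'unless' proviso supplies this condition. Condition met.
  (d) The amount in controversy is 110,000 dollars, which meets the USD 15,000 floor, so one alternative holds. Met.
  → Every requirement is satisfied — jurisdiction.
The Ravston Court of Common Pleas:
  (a) The amount in controversy is $110,000, which meets the 75,000 dollars floor. Met.
  (b) The plaintiff resides in Ashport, which is not Ravston, so one alternative holds. Satisfied.
  (c) Dario Sorensen resides in Ravston, so this disjunct is met. Met.
  (d) The operative events occurred in Quenholm, not Ravston; the plaintiff resides in Ashport, not Ravston — none of the alternatives is met. But the claim is a consumer claim, and the 'unless' clause therefore excuses the requirement. Satisfied.
  (e) Dario Sorensen resides in Ravston, so this disjunct is met. Met.
  → The court has jurisdiction.
The Circuit Court of Ravston:
  (a) Dario Sorensen resides in Ravston — that alternative is enough. Met.
  (b) The claim is a consumer claim, not a contract claim. Condition met.
  (c) The plaintiff resides in Ashport, which is not Ravston, so this disjunct is met. Met.
  (d) Every defendant has filed written consent — that alternative is enough. Satisfied.
  (e) Dario Sorensen resides in Ravston, which satisfies one of the alternatives. Met.
  → The court has jurisdiction.
Courts with jurisdiction: the Circuit Court of Ashport, the Harkwick District Court, the Ravston Court of Common Pleas, the Circuit Court of Ravston — 4 in total.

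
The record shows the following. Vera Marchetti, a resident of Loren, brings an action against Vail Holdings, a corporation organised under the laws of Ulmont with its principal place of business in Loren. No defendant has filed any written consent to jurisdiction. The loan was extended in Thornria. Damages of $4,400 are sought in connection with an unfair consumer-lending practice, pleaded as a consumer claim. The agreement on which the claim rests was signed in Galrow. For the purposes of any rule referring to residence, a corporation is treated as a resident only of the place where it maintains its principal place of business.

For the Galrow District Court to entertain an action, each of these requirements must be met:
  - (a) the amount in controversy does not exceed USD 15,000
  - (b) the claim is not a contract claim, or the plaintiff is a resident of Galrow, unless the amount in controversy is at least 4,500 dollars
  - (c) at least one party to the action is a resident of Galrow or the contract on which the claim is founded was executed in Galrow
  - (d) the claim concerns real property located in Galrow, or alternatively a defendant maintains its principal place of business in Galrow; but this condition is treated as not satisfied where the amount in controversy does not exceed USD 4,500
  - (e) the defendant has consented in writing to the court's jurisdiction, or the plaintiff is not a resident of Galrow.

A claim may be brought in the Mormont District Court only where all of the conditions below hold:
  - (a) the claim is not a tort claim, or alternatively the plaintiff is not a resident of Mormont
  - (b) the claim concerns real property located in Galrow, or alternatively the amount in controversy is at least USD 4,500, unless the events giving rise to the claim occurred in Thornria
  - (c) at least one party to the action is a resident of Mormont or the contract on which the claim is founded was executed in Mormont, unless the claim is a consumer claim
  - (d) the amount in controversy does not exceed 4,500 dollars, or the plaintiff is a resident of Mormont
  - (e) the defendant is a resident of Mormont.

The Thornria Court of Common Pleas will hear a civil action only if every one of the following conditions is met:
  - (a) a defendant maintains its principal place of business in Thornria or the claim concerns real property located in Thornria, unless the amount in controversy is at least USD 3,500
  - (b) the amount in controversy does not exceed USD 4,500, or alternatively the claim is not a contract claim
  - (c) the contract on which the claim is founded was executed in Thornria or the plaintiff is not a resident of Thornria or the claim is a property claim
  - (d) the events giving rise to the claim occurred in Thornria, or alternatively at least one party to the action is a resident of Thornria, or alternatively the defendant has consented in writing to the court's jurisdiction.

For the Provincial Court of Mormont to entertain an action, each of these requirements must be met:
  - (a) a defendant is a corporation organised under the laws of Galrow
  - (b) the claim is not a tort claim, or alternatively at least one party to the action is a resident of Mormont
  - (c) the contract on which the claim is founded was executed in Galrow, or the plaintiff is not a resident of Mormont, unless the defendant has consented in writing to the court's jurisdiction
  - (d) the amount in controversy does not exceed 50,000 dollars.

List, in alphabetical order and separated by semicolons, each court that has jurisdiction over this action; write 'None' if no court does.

The Galrow District Court:
  (a) The amount in controversy is 4,400 dollars, within the $15,000 ceiling. Satisfied.
  (b) The claim is a consumer claim, not a contract claim — that alternative is enough. Satisfied.
  (c) The contract was executed in Galrow, so one alternative holds. Met.
  (d) The claim does not concern real property; the corporate defendant(s) have their principal place of business in Loren, not Galrow — every alternative fails. Not met.
  (e) The plaintiff resides in Loren, which is not Galrow, which satisfies one of the alternatives. Met.
  → The court lacks jurisdiction.
The Mormont District Court:
  (a) The claim is a consumer claim, not a tort claim, so this disjunct is met. Satisfied.
  (b) The claim does not concern real property; the amount in controversy is 4,400 dollars, below the $4,500 floor — none of the alternatives is met. However, the operative events occurred in Thornria, so the 'unless' proviso supplies this condition. Satisfied.
  (c) No party resides in Mormont; the contract was executed in Galrow, not Mormont — every alternative fails. The proviso rescues it, though: the claim is a consumer claim. Satisfied.
  (d) The amount in controversy is 4,400 dollars, within the 4,500 dollars ceiling, which satisfies one of the alternatives. Met.
  (e) The defendant resides in Loren, not Mormont. Condition not met.
  → Not every requirement is met — no jurisdiction.
The Thornria Court of Common Pleas:
  (a) The corporate defendant(s) have their principal place of business in Loren, not Thornria; the claim does not concern real property — every alternative fails. However, the amount in controversy is 4,400 dollars, which meets the $3,500 floor, so the 'unless' proviso supplies this condition. Condition met.
  (b) The amount in controversy is USD 4,400, within the $4,500 ceiling, so one alternative holds. Condition met.
  (c) The plaintiff resides in Loren, which is not Thornria, which satisfies one of the alternatives. Satisfied.
  (d) The operative events occurred in Thornria, which satisfies one of the alternatives. Satisfied.
  → All conditions met; jurisdiction exists.
The Provincial Court of Mormont:
  (a) The corporate defendant(s) are organised in Ulmont, not Galrow. Not satisfied.
  (b) The claim is a consumer claim, not a tort claim, which satisfies one of the alternatives. Met.
  (c) The contract was executed in Galrow, so this disjunct is met. Met.
  (d) The amount in controversy is $4,400, within the 50,000 dollars ceiling. Met.
  → The court lacks jurisdiction.

the Thornria Court of Common Pleas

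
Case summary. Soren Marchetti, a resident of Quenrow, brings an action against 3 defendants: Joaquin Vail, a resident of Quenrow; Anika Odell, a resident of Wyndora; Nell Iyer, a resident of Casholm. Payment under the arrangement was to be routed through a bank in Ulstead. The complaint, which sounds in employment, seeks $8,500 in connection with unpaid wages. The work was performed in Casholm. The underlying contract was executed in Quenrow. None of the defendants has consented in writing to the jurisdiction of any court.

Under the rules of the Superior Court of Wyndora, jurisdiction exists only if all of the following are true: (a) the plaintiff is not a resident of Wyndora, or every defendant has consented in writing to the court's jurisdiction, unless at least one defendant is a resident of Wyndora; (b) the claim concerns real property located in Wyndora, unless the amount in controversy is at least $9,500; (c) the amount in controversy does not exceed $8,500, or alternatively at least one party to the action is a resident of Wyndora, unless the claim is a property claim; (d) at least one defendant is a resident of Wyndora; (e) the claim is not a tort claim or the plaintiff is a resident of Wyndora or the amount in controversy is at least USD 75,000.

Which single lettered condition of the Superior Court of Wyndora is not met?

The Superior Court of Wyndora:
  (a) The plaintiff resides in Quenrow, which is not Wyndora — that alternative is enough. Met.
  (b) The claim does not concern real property. And the amount in controversy is $8,500, below the 9,500 dollars floor, so the proviso does not save it. Fails.
  (c) The amount in controversy is 8,500 dollars, within the $8,500 ceiling, so one alternative holds. Satisfied.
  (d) Anika Odell resides in Wyndora. Met.
  (e) The claim is an employment claim, not a tort claim, which satisfies one of the alternatives. Met.
Only condition (b) fails.

(b)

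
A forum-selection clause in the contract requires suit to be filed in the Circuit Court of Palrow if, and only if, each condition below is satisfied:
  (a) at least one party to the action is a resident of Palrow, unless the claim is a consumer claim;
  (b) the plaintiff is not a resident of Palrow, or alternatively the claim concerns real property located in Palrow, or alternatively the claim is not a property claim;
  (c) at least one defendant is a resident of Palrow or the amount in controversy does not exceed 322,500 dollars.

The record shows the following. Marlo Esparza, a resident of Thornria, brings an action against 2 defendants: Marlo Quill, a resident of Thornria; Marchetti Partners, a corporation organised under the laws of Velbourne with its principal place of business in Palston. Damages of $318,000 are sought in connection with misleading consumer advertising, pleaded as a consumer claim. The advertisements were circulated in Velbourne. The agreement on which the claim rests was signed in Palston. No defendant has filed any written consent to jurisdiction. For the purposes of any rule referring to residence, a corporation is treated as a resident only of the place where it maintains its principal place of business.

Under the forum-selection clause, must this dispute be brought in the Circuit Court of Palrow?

Yes

The Circuit Court of Palrow:
  (a) No party resides in Palrow. But the claim is a consumer claim, and the 'unless' clause therefore excuses the requirement. Condition met.
  (b) The plaintiff resides in Thornria, which is not Palrow, which satisfies one of the alternatives. Satisfied.
  (c) The amount in controversy is $318,000, within the 322,500 dollars ceiling, so this disjunct is met. Met.
  → The clause applies.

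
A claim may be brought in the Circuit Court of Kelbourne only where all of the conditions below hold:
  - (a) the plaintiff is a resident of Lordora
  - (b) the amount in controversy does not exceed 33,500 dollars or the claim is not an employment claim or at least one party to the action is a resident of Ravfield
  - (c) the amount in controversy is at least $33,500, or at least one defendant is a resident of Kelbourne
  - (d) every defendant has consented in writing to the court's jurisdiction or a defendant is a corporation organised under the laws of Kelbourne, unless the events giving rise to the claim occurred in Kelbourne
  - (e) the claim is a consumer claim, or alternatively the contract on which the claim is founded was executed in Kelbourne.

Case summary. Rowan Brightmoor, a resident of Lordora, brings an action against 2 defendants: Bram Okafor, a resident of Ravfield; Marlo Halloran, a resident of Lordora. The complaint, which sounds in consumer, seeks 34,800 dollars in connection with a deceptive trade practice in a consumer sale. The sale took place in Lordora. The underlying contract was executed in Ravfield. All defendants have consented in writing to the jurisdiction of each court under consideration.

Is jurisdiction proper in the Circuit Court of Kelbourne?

Yes

The Circuit Court of Kelbourne:
  (a) The plaintiff resides in Lordora. Met.
  (b) The claim is a consumer claim, not an employment claim, so one alternative holds. Satisfied.
  (c) The amount in controversy is USD 34,800, which meets the USD 33,500 floor, which satisfies one of the alternatives. Met.
  (d) Every defendant has filed written consent, which satisfies one of the alternatives. Condition met.
  (e) The claim is a consumer claim — that alternative is enough. Met.
  → The court has jurisdiction.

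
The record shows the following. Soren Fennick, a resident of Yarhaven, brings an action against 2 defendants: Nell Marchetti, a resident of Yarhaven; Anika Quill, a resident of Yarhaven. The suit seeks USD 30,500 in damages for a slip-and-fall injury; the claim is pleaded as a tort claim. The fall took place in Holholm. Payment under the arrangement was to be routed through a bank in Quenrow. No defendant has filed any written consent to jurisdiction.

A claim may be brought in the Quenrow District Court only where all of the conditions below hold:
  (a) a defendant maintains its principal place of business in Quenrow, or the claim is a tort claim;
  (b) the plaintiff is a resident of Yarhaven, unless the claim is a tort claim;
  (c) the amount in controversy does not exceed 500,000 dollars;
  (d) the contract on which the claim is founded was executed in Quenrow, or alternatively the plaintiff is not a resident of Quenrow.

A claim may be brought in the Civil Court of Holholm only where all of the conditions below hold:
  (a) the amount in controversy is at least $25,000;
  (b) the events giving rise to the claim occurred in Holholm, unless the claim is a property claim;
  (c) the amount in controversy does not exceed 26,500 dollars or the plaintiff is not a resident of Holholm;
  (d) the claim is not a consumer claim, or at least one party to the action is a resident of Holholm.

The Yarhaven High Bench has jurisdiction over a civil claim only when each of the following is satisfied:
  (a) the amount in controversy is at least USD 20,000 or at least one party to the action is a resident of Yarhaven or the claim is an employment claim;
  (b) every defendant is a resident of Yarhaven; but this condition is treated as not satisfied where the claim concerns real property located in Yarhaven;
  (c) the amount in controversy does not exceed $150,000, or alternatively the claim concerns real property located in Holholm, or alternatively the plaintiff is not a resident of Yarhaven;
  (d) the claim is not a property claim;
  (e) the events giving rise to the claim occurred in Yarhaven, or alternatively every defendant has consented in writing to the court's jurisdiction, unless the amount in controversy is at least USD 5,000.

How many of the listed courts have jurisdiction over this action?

The Quenrow District Court:
  (a) The claim is a tort claim, so one alternative holds. Satisfied.
  (b) The plaintiff resides in Yarhaven. Condition met.
  (c) The amount in controversy is $30,500, within the USD 500,000 ceiling. Condition met.
  (d) The plaintiff resides in Yarhaven, which is not Quenrow, so this disjunct is met. Met.
  → All conditions met; jurisdiction exists.
The Civil Court of Holholm:
  (a) The amount in controversy is USD 30,500, which meets the $25,000 floor. Condition met.
  (b) The operative events occurred in Holholm. Condition met.
  (c) The plaintiff resides in Yarhaven, which is not Holholm, which satisfies one of the alternatives. Met.
  (d) The claim is a tort claim, not a consumer claim, so one alternative holds. Condition met.
  → Every requirement is satisfied — jurisdiction.
The Yarhaven High Bench:
  (a) The amount in controversy is 30,500 dollars, which meets the $20,000 floor, so this disjunct is met. Met.
  (b) The defendants reside as follows — Nell Marchetti in Yarhaven, Anika Quill in Yarhaven — all in Yarhaven. And the carve-out is inapplicable — the claim does not concern real property. Met.
  (c) The amount in controversy is $30,500, within the USD 150,000 ceiling, which satisfies one of the alternatives. Met.
  (d) The claim is a tort claim, not a property claim. Condition met.
  (e) The operative events occurred in Holholm, not Yarhaven; no such written consent has been filed — no alternative holds. The proviso rescues it, though: the amount in controversy is $30,500, which meets the $5,000 floor. Met.
  → Jurisdiction lies.
Courts with jurisdiction: the Quenrow District Court, the Civil Court of Holholm, the Yarhaven High Bench — 3 in total.

3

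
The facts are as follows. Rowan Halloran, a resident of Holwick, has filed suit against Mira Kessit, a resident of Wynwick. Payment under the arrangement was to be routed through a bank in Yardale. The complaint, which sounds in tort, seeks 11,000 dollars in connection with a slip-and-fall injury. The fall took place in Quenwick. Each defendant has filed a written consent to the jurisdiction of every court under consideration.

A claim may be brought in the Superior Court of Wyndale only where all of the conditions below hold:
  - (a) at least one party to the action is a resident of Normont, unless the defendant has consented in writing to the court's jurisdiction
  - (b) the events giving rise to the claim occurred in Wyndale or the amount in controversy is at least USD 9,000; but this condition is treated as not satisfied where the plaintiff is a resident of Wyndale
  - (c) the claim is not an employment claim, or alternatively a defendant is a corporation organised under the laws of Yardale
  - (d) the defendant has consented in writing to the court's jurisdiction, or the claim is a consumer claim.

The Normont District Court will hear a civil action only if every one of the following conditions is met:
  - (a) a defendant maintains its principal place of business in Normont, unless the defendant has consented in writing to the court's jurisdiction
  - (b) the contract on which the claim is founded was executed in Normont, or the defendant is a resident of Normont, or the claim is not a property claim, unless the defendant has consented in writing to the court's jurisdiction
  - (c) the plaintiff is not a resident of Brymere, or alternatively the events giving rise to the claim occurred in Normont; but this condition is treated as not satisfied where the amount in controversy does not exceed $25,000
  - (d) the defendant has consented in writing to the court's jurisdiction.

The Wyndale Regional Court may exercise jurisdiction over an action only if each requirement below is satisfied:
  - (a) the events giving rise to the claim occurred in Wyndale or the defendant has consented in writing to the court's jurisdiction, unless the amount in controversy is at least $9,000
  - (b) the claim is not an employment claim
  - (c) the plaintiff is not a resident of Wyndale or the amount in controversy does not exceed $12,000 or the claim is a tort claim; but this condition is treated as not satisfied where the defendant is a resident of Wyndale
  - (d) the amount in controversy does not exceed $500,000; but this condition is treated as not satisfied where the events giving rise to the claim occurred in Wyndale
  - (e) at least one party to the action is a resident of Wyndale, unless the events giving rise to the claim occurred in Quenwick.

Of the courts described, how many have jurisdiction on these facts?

The Superior Court of Wyndale:
  (a) No party resides in Normont. But every defendant has filed written consent, and the 'unless' clause therefore excuses the requirement. Satisfied.
  (b) The amount in controversy is USD 11,000, which meets the $9,000 floor, so one alternative holds. And the carve-out is inapplicable — the plaintiff resides in Holwick, not Wyndale. Condition met.
  (c) The claim is a tort claim, not an employment claim, so one alternative holds. Met.
  (d) Every defendant has filed written consent, so one alternative holds. Met.
  → All conditions met; jurisdiction exists.
The Normont District Court:
  (a) No defendant is a corporation. However, every defendant has filed written consent, so the 'unless' proviso supplies this condition. Met.
  (b) The claim is a tort claim, not a property claim, so one alternative holds. Condition met.
  (c) The plaintiff resides in Holwick, which is not Brymere — that alternative is enough. But the amount in controversy is USD 11,000, within the 25,000 dollars ceiling, triggering the carve-out and defeating this condition. Condition not met.
  (d) Every defendant has filed written consent. Satisfied.
  → At least one condition fails; no jurisdiction.
The Wyndale Regional Court:
  (a) Every defendant has filed written consent — that alternative is enough. Met.
  (b) The claim is a tort claim, not an employment claim. Met.
  (c) The plaintiff resides in Holwick, which is not Wyndale — that alternative is enough. The exception is not triggered, since the defendant resides in Wynwick, not Wyndale. Met.
  (d) The amount in controversy is USD 11,000, within the $500,000 ceiling. The carve-out does not apply: the operative events occurred in Quenwick, not Wyndale. Met.
  (e) No party resides in Wyndale. The proviso rescues it, though: the operative events occurred in Quenwick. Condition met.
  → The court has jurisdiction.
Courts with jurisdiction: the Superior Court of Wyndale, the Wyndale Regional Court — 2 in total.

2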